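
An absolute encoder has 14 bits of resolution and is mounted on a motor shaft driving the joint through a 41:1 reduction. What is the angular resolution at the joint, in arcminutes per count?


counts = 2^14 = 16384
effective counts at joint = 16384 * 41 = 671744
resolution = 360*60 / 671744
= 0.0322 arcmin/count


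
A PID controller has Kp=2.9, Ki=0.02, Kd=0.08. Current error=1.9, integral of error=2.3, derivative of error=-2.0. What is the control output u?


u = Kp*e + Ki*int(e) + Kd*de/dt
= 2.9*1.9 + 0.02*2.3 + 0.08*(-2.0)
= 5.51 + 0.046 + -0.16
= 5.396


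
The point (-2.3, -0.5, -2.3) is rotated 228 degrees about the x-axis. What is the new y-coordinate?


Rotation about x-axis: y' = y*cos(theta) - z*sin(theta)
= -0.5 * -0.6691 - -2.3 * -0.7431
= -1.3747


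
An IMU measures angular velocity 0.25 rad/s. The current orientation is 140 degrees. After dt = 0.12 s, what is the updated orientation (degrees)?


delta_theta = w * dt = 0.25 * 0.12 = 0.03 rad
= 1.7189 deg
theta_new = 140 + 1.7189 = 141.7189 deg


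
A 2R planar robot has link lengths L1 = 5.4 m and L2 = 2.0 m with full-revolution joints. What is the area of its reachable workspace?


r_max = L1 + L2 = 7.4 m
r_min = |L1 - L2| = 3.4 m
Area = pi*(r_max^2 - r_min^2)
= pi*(54.76 - 11.56)
= pi * 43.2
= 135.7168 m^2


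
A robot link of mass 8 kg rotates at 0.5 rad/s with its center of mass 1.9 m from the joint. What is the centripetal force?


F = m * omega^2 * r
= 8 * 0.5^2 * 1.9
= 8 * 0.25 * 1.9
= 3.8 N


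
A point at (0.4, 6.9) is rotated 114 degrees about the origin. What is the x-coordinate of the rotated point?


x' = x*cos(theta) - y*sin(theta)
cos(114 deg) = -0.4067, sin(114 deg) = 0.9135
x' = 0.4 * -0.4067 - 6.9 * 0.9135
= -0.1627 - 6.3035
= -6.4662


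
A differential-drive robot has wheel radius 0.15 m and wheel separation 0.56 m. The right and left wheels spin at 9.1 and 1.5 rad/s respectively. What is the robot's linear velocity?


vR = r*wR = 0.15*9.1 = 1.365 m/s
vL = r*wL = 0.15*1.5 = 0.225 m/s
v = (vR+vL)/2 = 0.795 m/s
omega = (vR-vL)/L = 2.0357 rad/s
linear velocity = 0.795 m/s


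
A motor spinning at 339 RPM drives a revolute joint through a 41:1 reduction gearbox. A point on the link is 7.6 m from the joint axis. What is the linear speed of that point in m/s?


omega_motor = 339 * 2*pi/60 = 35.5 rad/s
omega_joint = omega_motor / 41 = 0.8659 rad/s
v = omega_joint * r = 0.8659 * 7.6
= 6.5805 m/s


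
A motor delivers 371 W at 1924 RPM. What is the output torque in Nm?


omega = 1924 * 2*pi/60 = 201.4808 rad/s
tau = P / omega = 371 / 201.4808
= 1.8414 Nm


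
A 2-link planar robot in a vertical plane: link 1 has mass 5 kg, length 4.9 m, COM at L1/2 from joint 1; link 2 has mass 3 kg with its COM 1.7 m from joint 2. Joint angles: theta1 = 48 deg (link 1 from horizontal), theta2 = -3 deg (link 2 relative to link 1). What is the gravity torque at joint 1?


Horizontal distance from joint 1 to link-1 COM:
  x_c1 = (L1/2)*cos(t1) = 2.45 * 0.6691 = 1.6394 m
Horizontal distance from joint 1 to link-2 COM:
  x_c2 = L1*cos(t1) + Lc2*cos(t1+t2)
       = 4.9*0.6691 + 1.7*0.7071 = 4.4808 m
tau1 = m1*g*x_c1 + m2*g*x_c2
     = 5*9.81*1.6394 + 3*9.81*4.4808
     = 80.4111 + 131.8706
     = 212.2817 Nm


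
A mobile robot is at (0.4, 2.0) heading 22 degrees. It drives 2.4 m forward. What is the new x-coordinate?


x_new = x0 + d*cos(theta)
= 0.4 + 2.4*cos(22)
= 0.4 + 2.2252
= 2.6252


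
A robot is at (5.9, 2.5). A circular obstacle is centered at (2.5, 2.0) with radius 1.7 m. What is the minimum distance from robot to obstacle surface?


center_dist = sqrt((5.9-2.5)^2 + (2.5-2.0)^2)
= sqrt(11.56 + 0.25)
= 3.4366
min_dist = center_dist - radius = 3.4366 - 1.7 = 1.7366 m


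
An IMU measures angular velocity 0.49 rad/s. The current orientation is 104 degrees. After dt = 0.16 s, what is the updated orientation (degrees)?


delta_theta = w * dt = 0.49 * 0.16 = 0.0784 rad
= 4.492 deg
theta_new = 104 + 4.492 = 108.492 deg


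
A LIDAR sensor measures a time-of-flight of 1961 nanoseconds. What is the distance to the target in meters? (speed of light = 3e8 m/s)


tof = 1961 ns = 1.961e-06 s
dist = c * tof / 2
= 3e8 * 1.961e-06 / 2
= 294.15 m


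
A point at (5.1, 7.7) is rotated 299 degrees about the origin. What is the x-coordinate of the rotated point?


x' = x*cos(theta) - y*sin(theta)
cos(299 deg) = 0.4848, sin(299 deg) = -0.8746
x' = 5.1 * 0.4848 - 7.7 * -0.8746
= 2.4725 - -6.7346
= 9.2071


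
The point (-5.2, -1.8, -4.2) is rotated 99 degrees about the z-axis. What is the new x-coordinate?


Rotation about z-axis: x' = x*cos(theta) - y*sin(theta)
= -5.2 * -0.1564 - -1.8 * 0.9877
= 2.5913


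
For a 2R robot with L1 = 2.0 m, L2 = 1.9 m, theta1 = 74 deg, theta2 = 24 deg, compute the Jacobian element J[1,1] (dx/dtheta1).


J[1,1] = -L1*sin(t1) - L2*sin(t1+t2)
= -2.0*sin(74) - 1.9*sin(98)
= -3.804


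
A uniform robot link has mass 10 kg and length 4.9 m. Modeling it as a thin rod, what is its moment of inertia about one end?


I = (1/3) * m * L^2
= (1/3) * 10 * 4.9^2
= 0.333333 * 10 * 24.01
= 80.0333 kg*m^2


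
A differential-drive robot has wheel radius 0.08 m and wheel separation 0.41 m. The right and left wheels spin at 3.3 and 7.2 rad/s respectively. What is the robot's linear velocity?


vR = r*wR = 0.08*3.3 = 0.264 m/s
vL = r*wL = 0.08*7.2 = 0.576 m/s
v = (vR+vL)/2 = 0.42 m/s
omega = (vR-vL)/L = -0.761 rad/s
linear velocity = 0.42 m/s


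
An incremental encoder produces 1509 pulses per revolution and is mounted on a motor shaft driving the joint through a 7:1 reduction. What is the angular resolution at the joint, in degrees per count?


counts per rev = 1509
effective counts at joint = 1509 * 7 = 10563
resolution = 360 / 10563
= 0.0341 deg/count


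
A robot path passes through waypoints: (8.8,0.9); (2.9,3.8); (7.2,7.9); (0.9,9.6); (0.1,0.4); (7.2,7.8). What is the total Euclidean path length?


Segment lengths:
  seg1 = sqrt((-5.9)^2 + (2.9)^2) = 6.5742
  seg2 = sqrt((4.3)^2 + (4.1)^2) = 5.9414
  seg3 = sqrt((-6.3)^2 + (1.7)^2) = 6.5253
  seg4 = sqrt((-0.8)^2 + (-9.2)^2) = 9.2347
  seg5 = sqrt((7.1)^2 + (7.4)^2) = 10.2552
Total = 38.5309


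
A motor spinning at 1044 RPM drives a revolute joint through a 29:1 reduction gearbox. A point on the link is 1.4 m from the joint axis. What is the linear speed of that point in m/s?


omega_motor = 1044 * 2*pi/60 = 109.3274 rad/s
omega_joint = omega_motor / 29 = 3.7699 rad/s
v = omega_joint * r = 3.7699 * 1.4
= 5.2779 m/s


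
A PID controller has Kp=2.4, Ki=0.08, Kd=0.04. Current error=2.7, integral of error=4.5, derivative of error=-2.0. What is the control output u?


u = Kp*e + Ki*int(e) + Kd*de/dt
= 2.4*2.7 + 0.08*4.5 + 0.04*(-2.0)
= 6.48 + 0.36 + -0.08
= 6.76


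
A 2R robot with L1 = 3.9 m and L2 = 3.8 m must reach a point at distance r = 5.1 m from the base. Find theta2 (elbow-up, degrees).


cos(theta2) = (r^2 - L1^2 - L2^2) / (2*L1*L2)
cos(theta2) = (26.01 - 15.21 - 14.44) / 29.64
cos(theta2) = -0.122807
theta2 = 97.0541 degrees


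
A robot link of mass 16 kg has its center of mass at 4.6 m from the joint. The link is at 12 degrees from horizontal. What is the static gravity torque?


tau = m*g*L*cos(angle)
= 16 * 9.81 * 4.6 * cos(12 deg)
= 16 * 9.81 * 4.6 * 0.9781
= 706.2382 Nm


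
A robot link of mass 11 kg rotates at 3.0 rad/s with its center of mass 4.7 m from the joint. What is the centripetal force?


F = m * omega^2 * r
= 11 * 3.0^2 * 4.7
= 11 * 9.0 * 4.7
= 465.3 N


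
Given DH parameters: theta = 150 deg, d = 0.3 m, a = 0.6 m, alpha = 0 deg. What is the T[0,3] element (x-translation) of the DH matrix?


T[0,3] = a * cos(theta)
= 0.6 * cos(150 deg)
= 0.6 * -0.866
= -0.5196


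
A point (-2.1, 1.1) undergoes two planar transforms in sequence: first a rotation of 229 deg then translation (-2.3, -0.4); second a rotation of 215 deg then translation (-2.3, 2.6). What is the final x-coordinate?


After transform 1:
x1 = cos(229)*-2.1 - sin(229)*1.1 + -2.3 = -0.0921
y1 = sin(229)*-2.1 + cos(229)*1.1 + -0.4 = 0.4632
After transform 2:
x2 = cos(215)*-0.0921 - sin(215)*0.4632 + -2.3
= -1.9589


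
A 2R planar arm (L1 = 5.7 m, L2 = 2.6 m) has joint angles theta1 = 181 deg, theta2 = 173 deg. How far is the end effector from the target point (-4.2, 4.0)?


End effector via forward kinematics:
x = L1*cos(t1) + L2*cos(t1+t2) = -3.1134
y = L1*sin(t1) + L2*sin(t1+t2) = -0.3713
Distance to target:
d = sqrt((-4.2 - -3.1134)^2 + (4.0 - -0.3713)^2)
= sqrt(1.1808 + 19.1079)
= 4.5043 m


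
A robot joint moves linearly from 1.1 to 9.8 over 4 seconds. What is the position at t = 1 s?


s = t/T = 1/4 = 0.25
p(t) = p0 + (pf-p0)*s
= 1.1 + (9.8 - 1.1) * 0.25
= 3.275


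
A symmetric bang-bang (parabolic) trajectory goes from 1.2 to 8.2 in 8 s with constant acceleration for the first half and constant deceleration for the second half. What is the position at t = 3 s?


Symmetric rest-to-rest: each phase covers (pf-p0)/2 in time T/2. 0.5*a*(T/2)^2 = (pf-p0)/2 => a = 4*(pf-p0)/T^2
a = 4*(8.2-1.2)/8^2 = 0.4375
t = 3 is in the acceleration phase (t <= T/2).
p = p0 + 0.5*a*t^2 = 1.2 + 0.5*0.4375*3^2
= 3.1687


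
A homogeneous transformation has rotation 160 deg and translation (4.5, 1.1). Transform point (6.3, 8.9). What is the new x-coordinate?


x' = cos(theta)*px - sin(theta)*py + tx
= -0.9397*6.3 - 0.342*8.9 + 4.5
= -4.464


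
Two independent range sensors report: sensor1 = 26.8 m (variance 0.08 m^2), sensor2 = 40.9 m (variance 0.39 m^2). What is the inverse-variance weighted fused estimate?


w1 = (1/var1) / (1/var1 + 1/var2)
   = 12.5 / (12.5 + 2.5641) = 0.8298
w2 = 1 - w1 = 0.1702
fused = w1*s1 + w2*s2 = 22.2383 + 6.9617
= 29.2 m


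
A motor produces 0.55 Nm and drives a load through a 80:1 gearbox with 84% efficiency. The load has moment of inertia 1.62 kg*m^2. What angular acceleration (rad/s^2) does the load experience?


tau_out = tau_motor * N * eta
= 0.55 * 80 * 0.84 = 36.96 Nm
alpha = tau_out / I = 36.96 / 1.62
= 22.8148 rad/s^2


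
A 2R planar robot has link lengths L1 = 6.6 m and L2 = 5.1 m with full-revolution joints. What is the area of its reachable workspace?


r_max = L1 + L2 = 11.7 m
r_min = |L1 - L2| = 1.5 m
Area = pi*(r_max^2 - r_min^2)
= pi*(136.89 - 2.25)
= pi * 134.64
= 422.984 m^2


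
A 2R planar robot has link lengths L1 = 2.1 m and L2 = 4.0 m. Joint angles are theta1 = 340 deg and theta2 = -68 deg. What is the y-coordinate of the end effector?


Convert angles to radians: theta1 = 5.9341, theta2 = -1.1868
y = L1*sin(theta1) + L2*sin(theta1+theta2)
y = -0.7182 + -3.9976
y = -4.7158


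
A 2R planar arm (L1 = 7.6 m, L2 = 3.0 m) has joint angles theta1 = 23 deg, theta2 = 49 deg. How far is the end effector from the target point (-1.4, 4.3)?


End effector via forward kinematics:
x = L1*cos(t1) + L2*cos(t1+t2) = 7.9229
y = L1*sin(t1) + L2*sin(t1+t2) = 5.8227
Distance to target:
d = sqrt((-1.4 - 7.9229)^2 + (4.3 - 5.8227)^2)
= sqrt(86.9162 + 2.3187)
= 9.4464 m


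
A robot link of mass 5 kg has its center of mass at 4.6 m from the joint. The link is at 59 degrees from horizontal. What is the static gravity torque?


tau = m*g*L*cos(angle)
= 5 * 9.81 * 4.6 * cos(59 deg)
= 5 * 9.81 * 4.6 * 0.515
= 116.208 Nm


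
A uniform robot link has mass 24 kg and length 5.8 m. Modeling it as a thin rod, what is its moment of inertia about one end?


I = (1/3) * m * L^2
= (1/3) * 24 * 5.8^2
= 0.333333 * 24 * 33.64
= 269.12 kg*m^2


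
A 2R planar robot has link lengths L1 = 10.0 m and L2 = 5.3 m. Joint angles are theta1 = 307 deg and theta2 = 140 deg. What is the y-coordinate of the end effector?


Convert angles to radians: theta1 = 5.3582, theta2 = 2.4435
y = L1*sin(theta1) + L2*sin(theta1+theta2)
y = -7.9864 + 5.2927
y = -2.6936


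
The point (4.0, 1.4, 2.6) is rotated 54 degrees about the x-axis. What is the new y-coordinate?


Rotation about x-axis: y' = y*cos(theta) - z*sin(theta)
= 1.4 * 0.5878 - 2.6 * 0.809
= -1.2805


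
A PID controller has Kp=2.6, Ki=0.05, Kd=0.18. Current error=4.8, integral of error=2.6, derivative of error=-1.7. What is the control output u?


u = Kp*e + Ki*int(e) + Kd*de/dt
= 2.6*4.8 + 0.05*2.6 + 0.18*(-1.7)
= 12.48 + 0.13 + -0.306
= 12.304


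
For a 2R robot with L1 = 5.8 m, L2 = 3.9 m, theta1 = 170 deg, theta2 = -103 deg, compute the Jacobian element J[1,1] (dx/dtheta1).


J[1,1] = -L1*sin(t1) - L2*sin(t1+t2)
= -5.8*sin(170) - 3.9*sin(67)
= -4.5971


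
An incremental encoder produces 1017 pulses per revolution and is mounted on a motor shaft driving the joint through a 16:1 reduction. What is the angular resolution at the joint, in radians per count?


counts per rev = 1017
effective counts at joint = 1017 * 16 = 16272
resolution = 2*pi / 16272
= 3.8613e-04 rad/count


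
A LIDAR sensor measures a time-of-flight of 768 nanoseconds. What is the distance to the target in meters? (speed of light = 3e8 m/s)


tof = 768 ns = 7.68e-07 s
dist = c * tof / 2
= 3e8 * 7.68e-07 / 2
= 115.2 m


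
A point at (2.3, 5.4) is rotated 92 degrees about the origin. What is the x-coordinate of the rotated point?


x' = x*cos(theta) - y*sin(theta)
cos(92 deg) = -0.0349, sin(92 deg) = 0.9994
x' = 2.3 * -0.0349 - 5.4 * 0.9994
= -0.0803 - 5.3967
= -5.477


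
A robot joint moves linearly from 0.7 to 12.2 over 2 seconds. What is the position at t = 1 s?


s = t/T = 1/2 = 0.5
p(t) = p0 + (pf-p0)*s
= 0.7 + (12.2 - 0.7) * 0.5
= 6.45


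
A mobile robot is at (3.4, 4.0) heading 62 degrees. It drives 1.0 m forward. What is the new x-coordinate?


x_new = x0 + d*cos(theta)
= 3.4 + 1.0*cos(62)
= 3.4 + 0.4695
= 3.8695


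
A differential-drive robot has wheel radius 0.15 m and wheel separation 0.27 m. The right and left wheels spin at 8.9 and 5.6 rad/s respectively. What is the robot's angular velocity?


vR = r*wR = 0.15*8.9 = 1.335 m/s
vL = r*wL = 0.15*5.6 = 0.84 m/s
v = (vR+vL)/2 = 1.0875 m/s
omega = (vR-vL)/L = 1.8333 rad/s
angular velocity = 1.8333 rad/s


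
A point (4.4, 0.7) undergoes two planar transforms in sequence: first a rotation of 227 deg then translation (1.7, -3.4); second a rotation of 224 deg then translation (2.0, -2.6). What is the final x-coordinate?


After transform 1:
x1 = cos(227)*4.4 - sin(227)*0.7 + 1.7 = -0.7888
y1 = sin(227)*4.4 + cos(227)*0.7 + -3.4 = -7.0954
After transform 2:
x2 = cos(224)*-0.7888 - sin(224)*-7.0954 + 2.0
= -2.3614


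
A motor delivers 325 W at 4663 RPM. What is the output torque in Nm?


omega = 4663 * 2*pi/60 = 488.3082 rad/s
tau = P / omega = 325 / 488.3082
= 0.6656 Nm


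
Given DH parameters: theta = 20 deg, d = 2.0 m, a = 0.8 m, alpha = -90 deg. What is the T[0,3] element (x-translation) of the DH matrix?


T[0,3] = a * cos(theta)
= 0.8 * cos(20 deg)
= 0.8 * 0.9397
= 0.7518


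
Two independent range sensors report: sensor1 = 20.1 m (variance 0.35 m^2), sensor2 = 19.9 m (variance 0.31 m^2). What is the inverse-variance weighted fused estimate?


w1 = (1/var1) / (1/var1 + 1/var2)
   = 2.8571 / (2.8571 + 3.2258) = 0.4697
w2 = 1 - w1 = 0.5303
fused = w1*s1 + w2*s2 = 9.4409 + 10.553
= 19.9939 m


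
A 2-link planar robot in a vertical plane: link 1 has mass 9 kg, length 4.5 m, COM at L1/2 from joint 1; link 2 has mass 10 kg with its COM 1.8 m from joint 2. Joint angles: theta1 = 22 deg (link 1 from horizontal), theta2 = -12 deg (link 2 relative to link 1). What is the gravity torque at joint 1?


Horizontal distance from joint 1 to link-1 COM:
  x_c1 = (L1/2)*cos(t1) = 2.25 * 0.9272 = 2.0862 m
Horizontal distance from joint 1 to link-2 COM:
  x_c2 = L1*cos(t1) + Lc2*cos(t1+t2)
       = 4.5*0.9272 + 1.8*0.9848 = 5.945 m
tau1 = m1*g*x_c1 + m2*g*x_c2
     = 9*9.81*2.0862 + 10*9.81*5.945
     = 184.1874 + 583.2027
     = 767.3901 Nm


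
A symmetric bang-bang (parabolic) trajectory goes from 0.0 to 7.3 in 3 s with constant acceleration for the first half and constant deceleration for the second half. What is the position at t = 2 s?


Symmetric rest-to-rest: each phase covers (pf-p0)/2 in time T/2. 0.5*a*(T/2)^2 = (pf-p0)/2 => a = 4*(pf-p0)/T^2
a = 4*(7.3-0.0)/3^2 = 3.2444
t = 2 is in the deceleration phase (t > T/2).
p = pf - 0.5*a*(T-t)^2 = 7.3 - 0.5*3.2444*1^2
= 5.6778


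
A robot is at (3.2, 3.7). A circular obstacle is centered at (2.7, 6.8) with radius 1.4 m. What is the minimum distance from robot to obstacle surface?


center_dist = sqrt((3.2-2.7)^2 + (3.7-6.8)^2)
= sqrt(0.25 + 9.61)
= 3.1401
min_dist = center_dist - radius = 3.1401 - 1.4 = 1.7401 m


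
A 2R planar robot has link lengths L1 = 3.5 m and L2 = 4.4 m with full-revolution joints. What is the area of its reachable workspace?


r_max = L1 + L2 = 7.9 m
r_min = |L1 - L2| = 0.9 m
Area = pi*(r_max^2 - r_min^2)
= pi*(62.41 - 0.81)
= pi * 61.6
= 193.5221 m^2


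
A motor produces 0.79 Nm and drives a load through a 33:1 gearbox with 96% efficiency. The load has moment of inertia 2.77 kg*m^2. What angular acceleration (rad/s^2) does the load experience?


tau_out = tau_motor * N * eta
= 0.79 * 33 * 0.96 = 25.0272 Nm
alpha = tau_out / I = 25.0272 / 2.77
= 9.0351 rad/s^2


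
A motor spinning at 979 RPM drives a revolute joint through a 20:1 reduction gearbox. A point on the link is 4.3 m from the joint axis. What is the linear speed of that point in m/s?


omega_motor = 979 * 2*pi/60 = 102.5206 rad/s
omega_joint = omega_motor / 20 = 5.126 rad/s
v = omega_joint * r = 5.126 * 4.3
= 22.0419 m/s


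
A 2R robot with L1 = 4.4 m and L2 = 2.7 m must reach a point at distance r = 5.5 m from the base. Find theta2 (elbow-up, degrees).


cos(theta2) = (r^2 - L1^2 - L2^2) / (2*L1*L2)
cos(theta2) = (30.25 - 19.36 - 7.29) / 23.76
cos(theta2) = 0.151515
theta2 = 81.2853 degrees


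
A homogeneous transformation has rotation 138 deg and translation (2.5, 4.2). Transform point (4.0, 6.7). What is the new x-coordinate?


x' = cos(theta)*px - sin(theta)*py + tx
= -0.7431*4.0 - 0.6691*6.7 + 2.5
= -4.9558


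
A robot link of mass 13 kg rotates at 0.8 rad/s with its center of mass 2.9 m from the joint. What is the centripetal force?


F = m * omega^2 * r
= 13 * 0.8^2 * 2.9
= 13 * 0.64 * 2.9
= 24.128 N


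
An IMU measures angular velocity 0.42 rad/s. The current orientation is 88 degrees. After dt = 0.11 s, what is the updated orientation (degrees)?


delta_theta = w * dt = 0.42 * 0.11 = 0.0462 rad
= 2.6471 deg
theta_new = 88 + 2.6471 = 90.6471 deg


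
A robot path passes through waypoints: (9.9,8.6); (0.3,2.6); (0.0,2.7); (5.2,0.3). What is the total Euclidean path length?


Segment lengths:
  seg1 = sqrt((-9.6)^2 + (-6.0)^2) = 11.3208
  seg2 = sqrt((-0.3)^2 + (0.1)^2) = 0.3162
  seg3 = sqrt((5.2)^2 + (-2.4)^2) = 5.7271
Total = 17.3641


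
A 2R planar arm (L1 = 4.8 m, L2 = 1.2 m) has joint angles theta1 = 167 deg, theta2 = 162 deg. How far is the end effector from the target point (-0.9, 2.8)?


End effector via forward kinematics:
x = L1*cos(t1) + L2*cos(t1+t2) = -3.6484
y = L1*sin(t1) + L2*sin(t1+t2) = 0.4617
Distance to target:
d = sqrt((-0.9 - -3.6484)^2 + (2.8 - 0.4617)^2)
= sqrt(7.5536 + 5.4676)
= 3.6085 m


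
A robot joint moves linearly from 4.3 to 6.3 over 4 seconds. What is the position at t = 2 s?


s = t/T = 2/4 = 0.5
p(t) = p0 + (pf-p0)*s
= 4.3 + (6.3 - 4.3) * 0.5
= 5.3


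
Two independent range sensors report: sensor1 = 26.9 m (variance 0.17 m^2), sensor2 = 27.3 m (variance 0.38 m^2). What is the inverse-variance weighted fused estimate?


w1 = (1/var1) / (1/var1 + 1/var2)
   = 5.8824 / (5.8824 + 2.6316) = 0.6909
w2 = 1 - w1 = 0.3091
fused = w1*s1 + w2*s2 = 18.5855 + 8.4382
= 27.0236 m


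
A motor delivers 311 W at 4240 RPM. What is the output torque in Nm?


omega = 4240 * 2*pi/60 = 444.0118 rad/s
tau = P / omega = 311 / 444.0118
= 0.7004 Nm


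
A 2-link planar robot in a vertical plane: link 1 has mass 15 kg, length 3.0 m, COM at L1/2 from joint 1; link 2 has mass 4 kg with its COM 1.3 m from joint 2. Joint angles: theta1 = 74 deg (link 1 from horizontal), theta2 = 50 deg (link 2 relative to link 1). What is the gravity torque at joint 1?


Horizontal distance from joint 1 to link-1 COM:
  x_c1 = (L1/2)*cos(t1) = 1.5 * 0.2756 = 0.4135 m
Horizontal distance from joint 1 to link-2 COM:
  x_c2 = L1*cos(t1) + Lc2*cos(t1+t2)
       = 3.0*0.2756 + 1.3*-0.5592 = 0.1 m
tau1 = m1*g*x_c1 + m2*g*x_c2
     = 15*9.81*0.4135 + 4*9.81*0.1
     = 60.8401 + 3.9225
     = 64.7625 Nm


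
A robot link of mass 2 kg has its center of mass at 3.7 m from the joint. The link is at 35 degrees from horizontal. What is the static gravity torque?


tau = m*g*L*cos(angle)
= 2 * 9.81 * 3.7 * cos(35 deg)
= 2 * 9.81 * 3.7 * 0.8192
= 59.4655 Nm


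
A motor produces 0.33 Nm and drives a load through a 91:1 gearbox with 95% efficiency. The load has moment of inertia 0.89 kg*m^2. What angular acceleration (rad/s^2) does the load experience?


tau_out = tau_motor * N * eta
= 0.33 * 91 * 0.95 = 28.5285 Nm
alpha = tau_out / I = 28.5285 / 0.89
= 32.0545 rad/s^2


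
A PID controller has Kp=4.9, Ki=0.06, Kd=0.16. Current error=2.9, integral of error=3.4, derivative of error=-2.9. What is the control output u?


u = Kp*e + Ki*int(e) + Kd*de/dt
= 4.9*2.9 + 0.06*3.4 + 0.16*(-2.9)
= 14.21 + 0.204 + -0.464
= 13.95


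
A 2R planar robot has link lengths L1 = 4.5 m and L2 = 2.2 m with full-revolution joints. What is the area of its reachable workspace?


r_max = L1 + L2 = 6.7 m
r_min = |L1 - L2| = 2.3 m
Area = pi*(r_max^2 - r_min^2)
= pi*(44.89 - 5.29)
= pi * 39.6
= 124.4071 m^2


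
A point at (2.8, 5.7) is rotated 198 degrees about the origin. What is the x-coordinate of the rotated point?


x' = x*cos(theta) - y*sin(theta)
cos(198 deg) = -0.9511, sin(198 deg) = -0.309
x' = 2.8 * -0.9511 - 5.7 * -0.309
= -2.663 - -1.7614
= -0.9016


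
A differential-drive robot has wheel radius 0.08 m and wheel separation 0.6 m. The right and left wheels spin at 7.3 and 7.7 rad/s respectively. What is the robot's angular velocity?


vR = r*wR = 0.08*7.3 = 0.584 m/s
vL = r*wL = 0.08*7.7 = 0.616 m/s
v = (vR+vL)/2 = 0.6 m/s
omega = (vR-vL)/L = -0.0533 rad/s
angular velocity = -0.0533 rad/s


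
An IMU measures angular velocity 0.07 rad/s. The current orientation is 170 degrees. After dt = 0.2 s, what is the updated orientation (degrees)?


delta_theta = w * dt = 0.07 * 0.2 = 0.014 rad
= 0.8021 deg
theta_new = 170 + 0.8021 = 170.8021 deg


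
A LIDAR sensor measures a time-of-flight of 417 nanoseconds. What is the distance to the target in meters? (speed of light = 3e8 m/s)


tof = 417 ns = 4.17e-07 s
dist = c * tof / 2
= 3e8 * 4.17e-07 / 2
= 62.55 m


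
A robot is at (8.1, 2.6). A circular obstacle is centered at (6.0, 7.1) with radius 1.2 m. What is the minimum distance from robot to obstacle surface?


center_dist = sqrt((8.1-6.0)^2 + (2.6-7.1)^2)
= sqrt(4.41 + 20.25)
= 4.9659
min_dist = center_dist - radius = 4.9659 - 1.2 = 3.7659 m


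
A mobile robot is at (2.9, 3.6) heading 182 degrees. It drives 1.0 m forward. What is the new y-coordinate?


y_new = y0 + d*sin(theta)
= 3.6 + 1.0*sin(182)
= 3.6 + -0.0349
= 3.5651


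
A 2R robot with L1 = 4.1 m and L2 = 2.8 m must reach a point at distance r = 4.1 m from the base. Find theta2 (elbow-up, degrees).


cos(theta2) = (r^2 - L1^2 - L2^2) / (2*L1*L2)
cos(theta2) = (16.81 - 16.81 - 7.84) / 22.96
cos(theta2) = -0.341463
theta2 = 109.9661 degrees


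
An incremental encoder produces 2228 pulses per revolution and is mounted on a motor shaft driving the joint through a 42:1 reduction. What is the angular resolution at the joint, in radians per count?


counts per rev = 2228
effective counts at joint = 2228 * 42 = 93576
resolution = 2*pi / 93576
= 6.7145e-05 rad/count


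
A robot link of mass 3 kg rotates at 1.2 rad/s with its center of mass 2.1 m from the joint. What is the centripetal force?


F = m * omega^2 * r
= 3 * 1.2^2 * 2.1
= 3 * 1.44 * 2.1
= 9.072 N


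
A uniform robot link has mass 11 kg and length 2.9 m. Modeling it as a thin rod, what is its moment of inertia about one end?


I = (1/3) * m * L^2
= (1/3) * 11 * 2.9^2
= 0.333333 * 11 * 8.41
= 30.8367 kg*m^2


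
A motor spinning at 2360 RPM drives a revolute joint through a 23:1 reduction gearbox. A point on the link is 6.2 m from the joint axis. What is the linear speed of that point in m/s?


omega_motor = 2360 * 2*pi/60 = 247.1386 rad/s
omega_joint = omega_motor / 23 = 10.7452 rad/s
v = omega_joint * r = 10.7452 * 6.2
= 66.62 m/s


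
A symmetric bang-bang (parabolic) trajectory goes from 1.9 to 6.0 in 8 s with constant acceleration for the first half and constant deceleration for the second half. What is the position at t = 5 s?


Symmetric rest-to-rest: each phase covers (pf-p0)/2 in time T/2. 0.5*a*(T/2)^2 = (pf-p0)/2 => a = 4*(pf-p0)/T^2
a = 4*(6.0-1.9)/8^2 = 0.2562
t = 5 is in the deceleration phase (t > T/2).
p = pf - 0.5*a*(T-t)^2 = 6.0 - 0.5*0.2562*3^2
= 4.8469


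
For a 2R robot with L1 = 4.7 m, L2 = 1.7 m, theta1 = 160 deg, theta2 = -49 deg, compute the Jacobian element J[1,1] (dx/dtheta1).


J[1,1] = -L1*sin(t1) - L2*sin(t1+t2)
= -4.7*sin(160) - 1.7*sin(111)
= -3.1946


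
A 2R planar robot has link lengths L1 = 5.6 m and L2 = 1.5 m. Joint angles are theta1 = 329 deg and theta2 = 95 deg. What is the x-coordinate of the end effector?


Convert angles to radians: theta1 = 5.7421, theta2 = 1.6581
x = L1*cos(theta1) + L2*cos(theta1+theta2)
x = 4.8001 + 0.6576
x = 5.4577


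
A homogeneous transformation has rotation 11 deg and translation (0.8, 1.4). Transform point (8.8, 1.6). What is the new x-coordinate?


x' = cos(theta)*px - sin(theta)*py + tx
= 0.9816*8.8 - 0.1908*1.6 + 0.8
= 9.133


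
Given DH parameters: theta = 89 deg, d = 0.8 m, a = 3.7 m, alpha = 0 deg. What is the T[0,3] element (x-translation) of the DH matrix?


T[0,3] = a * cos(theta)
= 3.7 * cos(89 deg)
= 3.7 * 0.0175
= 0.0646


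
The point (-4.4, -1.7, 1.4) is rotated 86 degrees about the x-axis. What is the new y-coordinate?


Rotation about x-axis: y' = y*cos(theta) - z*sin(theta)
= -1.7 * 0.0698 - 1.4 * 0.9976
= -1.5152


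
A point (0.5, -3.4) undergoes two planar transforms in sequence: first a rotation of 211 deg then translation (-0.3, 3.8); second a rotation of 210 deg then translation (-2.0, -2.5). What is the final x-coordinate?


After transform 1:
x1 = cos(211)*0.5 - sin(211)*-3.4 + -0.3 = -2.4797
y1 = sin(211)*0.5 + cos(211)*-3.4 + 3.8 = 6.4568
After transform 2:
x2 = cos(210)*-2.4797 - sin(210)*6.4568 + -2.0
= 3.3759


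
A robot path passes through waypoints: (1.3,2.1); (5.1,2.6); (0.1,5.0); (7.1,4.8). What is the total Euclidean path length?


Segment lengths:
  seg1 = sqrt((3.8)^2 + (0.5)^2) = 3.8328
  seg2 = sqrt((-5.0)^2 + (2.4)^2) = 5.5462
  seg3 = sqrt((7.0)^2 + (-0.2)^2) = 7.0029
Total = 16.3818


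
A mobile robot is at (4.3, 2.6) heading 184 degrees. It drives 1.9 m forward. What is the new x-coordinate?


x_new = x0 + d*cos(theta)
= 4.3 + 1.9*cos(184)
= 4.3 + -1.8954
= 2.4046


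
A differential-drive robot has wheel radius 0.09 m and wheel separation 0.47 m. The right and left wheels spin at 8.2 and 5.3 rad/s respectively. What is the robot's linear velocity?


vR = r*wR = 0.09*8.2 = 0.738 m/s
vL = r*wL = 0.09*5.3 = 0.477 m/s
v = (vR+vL)/2 = 0.6075 m/s
omega = (vR-vL)/L = 0.5553 rad/s
linear velocity = 0.6075 m/s


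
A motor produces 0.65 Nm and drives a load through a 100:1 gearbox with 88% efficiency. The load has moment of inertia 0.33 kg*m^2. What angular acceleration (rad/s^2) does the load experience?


tau_out = tau_motor * N * eta
= 0.65 * 100 * 0.88 = 57.2 Nm
alpha = tau_out / I = 57.2 / 0.33
= 173.3333 rad/s^2


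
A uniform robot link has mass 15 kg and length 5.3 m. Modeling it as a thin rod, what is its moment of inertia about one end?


I = (1/3) * m * L^2
= (1/3) * 15 * 5.3^2
= 0.333333 * 15 * 28.09
= 140.45 kg*m^2


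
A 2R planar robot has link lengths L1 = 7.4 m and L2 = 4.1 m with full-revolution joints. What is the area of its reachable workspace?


r_max = L1 + L2 = 11.5 m
r_min = |L1 - L2| = 3.3 m
Area = pi*(r_max^2 - r_min^2)
= pi*(132.25 - 10.89)
= pi * 121.36
= 381.2637 m^2


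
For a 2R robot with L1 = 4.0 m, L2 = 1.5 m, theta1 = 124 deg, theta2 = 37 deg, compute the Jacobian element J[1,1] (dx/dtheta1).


J[1,1] = -L1*sin(t1) - L2*sin(t1+t2)
= -4.0*sin(124) - 1.5*sin(161)
= -3.8045


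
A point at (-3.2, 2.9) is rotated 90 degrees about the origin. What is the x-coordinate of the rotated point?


x' = x*cos(theta) - y*sin(theta)
cos(90 deg) = 0.0, sin(90 deg) = 1.0
x' = -3.2 * 0.0 - 2.9 * 1.0
= -0.0 - 2.9
= -2.9


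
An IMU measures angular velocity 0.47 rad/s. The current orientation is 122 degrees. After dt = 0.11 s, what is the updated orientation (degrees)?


delta_theta = w * dt = 0.47 * 0.11 = 0.0517 rad
= 2.9622 deg
theta_new = 122 + 2.9622 = 124.9622 deg


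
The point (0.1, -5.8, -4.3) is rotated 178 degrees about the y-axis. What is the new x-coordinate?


Rotation about y-axis: x' = x*cos(theta) + z*sin(theta)
= 0.1 * -0.9994 + -4.3 * 0.0349
= -0.25


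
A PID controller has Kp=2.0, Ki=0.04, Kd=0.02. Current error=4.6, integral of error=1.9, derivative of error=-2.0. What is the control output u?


u = Kp*e + Ki*int(e) + Kd*de/dt
= 2.0*4.6 + 0.04*1.9 + 0.02*(-2.0)
= 9.2 + 0.076 + -0.04
= 9.236


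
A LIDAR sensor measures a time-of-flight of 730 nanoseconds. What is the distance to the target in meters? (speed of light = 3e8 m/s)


tof = 730 ns = 7.3e-07 s
dist = c * tof / 2
= 3e8 * 7.3e-07 / 2
= 109.5 m


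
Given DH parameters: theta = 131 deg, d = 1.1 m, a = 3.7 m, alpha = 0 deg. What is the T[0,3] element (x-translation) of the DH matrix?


T[0,3] = a * cos(theta)
= 3.7 * cos(131 deg)
= 3.7 * -0.6561
= -2.4274


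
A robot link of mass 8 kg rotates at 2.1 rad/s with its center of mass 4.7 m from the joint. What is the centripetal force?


F = m * omega^2 * r
= 8 * 2.1^2 * 4.7
= 8 * 4.41 * 4.7
= 165.816 N


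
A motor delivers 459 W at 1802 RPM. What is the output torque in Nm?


omega = 1802 * 2*pi/60 = 188.705 rad/s
tau = P / omega = 459 / 188.705
= 2.4324 Nm


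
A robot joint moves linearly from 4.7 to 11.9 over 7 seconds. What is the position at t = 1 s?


s = t/T = 1/7 = 0.1429
p(t) = p0 + (pf-p0)*s
= 4.7 + (11.9 - 4.7) * 0.1429
= 5.7286


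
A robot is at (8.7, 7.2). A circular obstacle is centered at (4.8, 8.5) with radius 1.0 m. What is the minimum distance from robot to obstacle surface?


center_dist = sqrt((8.7-4.8)^2 + (7.2-8.5)^2)
= sqrt(15.21 + 1.69)
= 4.111
min_dist = center_dist - radius = 4.111 - 1.0 = 3.111 m


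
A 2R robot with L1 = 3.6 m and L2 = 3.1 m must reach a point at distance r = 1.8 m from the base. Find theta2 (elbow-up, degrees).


cos(theta2) = (r^2 - L1^2 - L2^2) / (2*L1*L2)
cos(theta2) = (3.24 - 12.96 - 9.61) / 22.32
cos(theta2) = -0.866039
theta2 = 150.0016 degrees


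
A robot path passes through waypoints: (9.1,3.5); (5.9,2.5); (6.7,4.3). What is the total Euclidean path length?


Segment lengths:
  seg1 = sqrt((-3.2)^2 + (-1.0)^2) = 3.3526
  seg2 = sqrt((0.8)^2 + (1.8)^2) = 1.9698
Total = 5.3224


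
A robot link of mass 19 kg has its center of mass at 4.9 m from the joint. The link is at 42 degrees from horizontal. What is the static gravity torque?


tau = m*g*L*cos(angle)
= 19 * 9.81 * 4.9 * cos(42 deg)
= 19 * 9.81 * 4.9 * 0.7431
= 678.7223 Nm


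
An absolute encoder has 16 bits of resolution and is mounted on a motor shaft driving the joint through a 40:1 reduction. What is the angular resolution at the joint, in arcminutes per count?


counts = 2^16 = 65536
effective counts at joint = 65536 * 40 = 2621440
resolution = 360*60 / 2621440
= 0.0082 arcmin/count


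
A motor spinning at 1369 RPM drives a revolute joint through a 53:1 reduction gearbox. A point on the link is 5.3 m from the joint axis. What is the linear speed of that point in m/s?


omega_motor = 1369 * 2*pi/60 = 143.3613 rad/s
omega_joint = omega_motor / 53 = 2.7049 rad/s
v = omega_joint * r = 2.7049 * 5.3
= 14.3361 m/s


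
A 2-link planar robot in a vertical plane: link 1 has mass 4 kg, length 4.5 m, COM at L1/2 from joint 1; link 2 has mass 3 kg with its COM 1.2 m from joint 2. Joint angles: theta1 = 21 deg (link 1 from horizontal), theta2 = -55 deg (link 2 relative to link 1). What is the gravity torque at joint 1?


Horizontal distance from joint 1 to link-1 COM:
  x_c1 = (L1/2)*cos(t1) = 2.25 * 0.9336 = 2.1006 m
Horizontal distance from joint 1 to link-2 COM:
  x_c2 = L1*cos(t1) + Lc2*cos(t1+t2)
       = 4.5*0.9336 + 1.2*0.829 = 5.196 m
tau1 = m1*g*x_c1 + m2*g*x_c2
     = 4*9.81*2.1006 + 3*9.81*5.196
     = 82.4258 + 152.917
     = 235.3428 Nm


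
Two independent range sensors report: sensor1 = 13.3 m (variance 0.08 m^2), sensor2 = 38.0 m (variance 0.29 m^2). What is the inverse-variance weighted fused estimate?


w1 = (1/var1) / (1/var1 + 1/var2)
   = 12.5 / (12.5 + 3.4483) = 0.7838
w2 = 1 - w1 = 0.2162
fused = w1*s1 + w2*s2 = 10.4243 + 8.2162
= 18.6405 m


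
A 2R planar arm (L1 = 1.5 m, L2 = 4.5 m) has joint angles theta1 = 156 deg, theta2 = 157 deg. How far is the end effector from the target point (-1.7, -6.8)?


End effector via forward kinematics:
x = L1*cos(t1) + L2*cos(t1+t2) = 1.6987
y = L1*sin(t1) + L2*sin(t1+t2) = -2.681
Distance to target:
d = sqrt((-1.7 - 1.6987)^2 + (-6.8 - -2.681)^2)
= sqrt(11.551 + 16.9663)
= 5.3402 m


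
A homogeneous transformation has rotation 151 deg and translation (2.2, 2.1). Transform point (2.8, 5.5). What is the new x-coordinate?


x' = cos(theta)*px - sin(theta)*py + tx
= -0.8746*2.8 - 0.4848*5.5 + 2.2
= -2.9154


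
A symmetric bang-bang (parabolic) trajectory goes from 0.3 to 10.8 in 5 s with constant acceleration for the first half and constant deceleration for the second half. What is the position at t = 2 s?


Symmetric rest-to-rest: each phase covers (pf-p0)/2 in time T/2. 0.5*a*(T/2)^2 = (pf-p0)/2 => a = 4*(pf-p0)/T^2
a = 4*(10.8-0.3)/5^2 = 1.68
t = 2 is in the acceleration phase (t <= T/2).
p = p0 + 0.5*a*t^2 = 0.3 + 0.5*1.68*2^2
= 3.66


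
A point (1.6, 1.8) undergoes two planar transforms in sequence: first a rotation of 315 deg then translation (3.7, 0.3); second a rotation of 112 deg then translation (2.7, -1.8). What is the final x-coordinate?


After transform 1:
x1 = cos(315)*1.6 - sin(315)*1.8 + 3.7 = 6.1042
y1 = sin(315)*1.6 + cos(315)*1.8 + 0.3 = 0.4414
After transform 2:
x2 = cos(112)*6.1042 - sin(112)*0.4414 + 2.7
= 0.0041


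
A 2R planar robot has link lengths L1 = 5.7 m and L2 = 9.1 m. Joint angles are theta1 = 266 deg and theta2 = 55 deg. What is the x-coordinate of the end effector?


Convert angles to radians: theta1 = 4.6426, theta2 = 0.9599
x = L1*cos(theta1) + L2*cos(theta1+theta2)
x = -0.3976 + 7.072
x = 6.6744


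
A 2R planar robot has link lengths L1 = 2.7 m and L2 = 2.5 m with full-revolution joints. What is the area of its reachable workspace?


r_max = L1 + L2 = 5.2 m
r_min = |L1 - L2| = 0.2 m
Area = pi*(r_max^2 - r_min^2)
= pi*(27.04 - 0.04)
= pi * 27.0
= 84.823 m^2


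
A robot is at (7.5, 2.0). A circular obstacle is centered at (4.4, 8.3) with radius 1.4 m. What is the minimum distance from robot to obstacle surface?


center_dist = sqrt((7.5-4.4)^2 + (2.0-8.3)^2)
= sqrt(9.61 + 39.69)
= 7.0214
min_dist = center_dist - radius = 7.0214 - 1.4 = 5.6214 m


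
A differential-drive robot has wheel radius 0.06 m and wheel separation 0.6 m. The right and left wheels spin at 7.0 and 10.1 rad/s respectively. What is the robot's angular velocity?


vR = r*wR = 0.06*7.0 = 0.42 m/s
vL = r*wL = 0.06*10.1 = 0.606 m/s
v = (vR+vL)/2 = 0.513 m/s
omega = (vR-vL)/L = -0.31 rad/s
angular velocity = -0.31 rad/s


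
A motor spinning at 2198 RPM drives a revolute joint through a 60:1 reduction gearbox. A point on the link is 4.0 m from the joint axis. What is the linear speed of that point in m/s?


omega_motor = 2198 * 2*pi/60 = 230.174 rad/s
omega_joint = omega_motor / 60 = 3.8362 rad/s
v = omega_joint * r = 3.8362 * 4.0
= 15.3449 m/s


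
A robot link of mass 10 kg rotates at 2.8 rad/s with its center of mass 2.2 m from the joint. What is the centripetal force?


F = m * omega^2 * r
= 10 * 2.8^2 * 2.2
= 10 * 7.84 * 2.2
= 172.48 N


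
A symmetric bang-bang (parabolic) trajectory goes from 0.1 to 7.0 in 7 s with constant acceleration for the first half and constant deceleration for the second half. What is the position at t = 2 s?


Symmetric rest-to-rest: each phase covers (pf-p0)/2 in time T/2. 0.5*a*(T/2)^2 = (pf-p0)/2 => a = 4*(pf-p0)/T^2
a = 4*(7.0-0.1)/7^2 = 0.5633
t = 2 is in the acceleration phase (t <= T/2).
p = p0 + 0.5*a*t^2 = 0.1 + 0.5*0.5633*2^2
= 1.2265


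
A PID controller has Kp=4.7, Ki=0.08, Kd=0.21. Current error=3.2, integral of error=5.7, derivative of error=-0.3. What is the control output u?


u = Kp*e + Ki*int(e) + Kd*de/dt
= 4.7*3.2 + 0.08*5.7 + 0.21*(-0.3)
= 15.04 + 0.456 + -0.063
= 15.433


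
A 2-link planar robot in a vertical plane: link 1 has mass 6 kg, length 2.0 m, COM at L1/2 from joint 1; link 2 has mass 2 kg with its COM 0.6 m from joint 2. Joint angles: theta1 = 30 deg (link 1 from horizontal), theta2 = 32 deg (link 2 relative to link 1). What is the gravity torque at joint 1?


Horizontal distance from joint 1 to link-1 COM:
  x_c1 = (L1/2)*cos(t1) = 1.0 * 0.866 = 0.866 m
Horizontal distance from joint 1 to link-2 COM:
  x_c2 = L1*cos(t1) + Lc2*cos(t1+t2)
       = 2.0*0.866 + 0.6*0.4695 = 2.0137 m
tau1 = m1*g*x_c1 + m2*g*x_c2
     = 6*9.81*0.866 + 2*9.81*2.0137
     = 50.9743 + 39.5095
     = 90.4837 Nm


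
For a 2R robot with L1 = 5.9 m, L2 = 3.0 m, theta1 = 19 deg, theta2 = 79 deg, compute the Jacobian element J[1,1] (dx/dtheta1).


J[1,1] = -L1*sin(t1) - L2*sin(t1+t2)
= -5.9*sin(19) - 3.0*sin(98)
= -4.8917


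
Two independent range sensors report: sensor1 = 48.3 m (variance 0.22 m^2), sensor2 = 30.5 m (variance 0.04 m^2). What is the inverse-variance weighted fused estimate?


w1 = (1/var1) / (1/var1 + 1/var2)
   = 4.5455 / (4.5455 + 25.0) = 0.1538
w2 = 1 - w1 = 0.8462
fused = w1*s1 + w2*s2 = 7.4308 + 25.8077
= 33.2385 m


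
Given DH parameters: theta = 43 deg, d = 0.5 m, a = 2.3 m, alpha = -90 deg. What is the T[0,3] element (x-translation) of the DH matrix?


T[0,3] = a * cos(theta)
= 2.3 * cos(43 deg)
= 2.3 * 0.7314
= 1.6821


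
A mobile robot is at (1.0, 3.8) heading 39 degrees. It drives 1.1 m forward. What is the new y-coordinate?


y_new = y0 + d*sin(theta)
= 3.8 + 1.1*sin(39)
= 3.8 + 0.6923
= 4.4923


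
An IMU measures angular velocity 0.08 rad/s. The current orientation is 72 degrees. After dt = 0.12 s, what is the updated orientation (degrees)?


delta_theta = w * dt = 0.08 * 0.12 = 0.0096 rad
= 0.55 deg
theta_new = 72 + 0.55 = 72.55 deg


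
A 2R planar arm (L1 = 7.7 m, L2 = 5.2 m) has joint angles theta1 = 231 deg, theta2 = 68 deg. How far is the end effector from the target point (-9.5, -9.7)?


End effector via forward kinematics:
x = L1*cos(t1) + L2*cos(t1+t2) = -2.3248
y = L1*sin(t1) + L2*sin(t1+t2) = -10.532
Distance to target:
d = sqrt((-9.5 - -2.3248)^2 + (-9.7 - -10.532)^2)
= sqrt(51.4841 + 0.6923)
= 7.2233 m


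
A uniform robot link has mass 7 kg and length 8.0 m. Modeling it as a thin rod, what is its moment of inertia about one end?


I = (1/3) * m * L^2
= (1/3) * 7 * 8.0^2
= 0.333333 * 7 * 64.0
= 149.3333 kg*m^2


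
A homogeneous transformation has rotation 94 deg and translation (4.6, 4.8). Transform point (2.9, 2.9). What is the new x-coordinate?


x' = cos(theta)*px - sin(theta)*py + tx
= -0.0698*2.9 - 0.9976*2.9 + 4.6
= 1.5048


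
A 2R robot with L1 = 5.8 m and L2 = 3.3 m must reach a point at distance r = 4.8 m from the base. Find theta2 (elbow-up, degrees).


cos(theta2) = (r^2 - L1^2 - L2^2) / (2*L1*L2)
cos(theta2) = (23.04 - 33.64 - 10.89) / 38.28
cos(theta2) = -0.56139
theta2 = 124.152 degrees
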